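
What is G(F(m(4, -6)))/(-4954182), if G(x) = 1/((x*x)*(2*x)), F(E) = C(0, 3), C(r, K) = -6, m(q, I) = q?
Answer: 1/2140206624 ≈ 4.6724e-10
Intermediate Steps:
F(E) = -6
G(x) = 1/(2*x**3) (G(x) = 1/(x**2*(2*x)) = 1/(2*x**3))
G(F(m(4, -6)))/(-4954182) = ((1/2)/(-6)**3)/(-4954182) = ((1/2)*(-1/216))*(-1/4954182) = -1/432*(-1/4954182) = 1/2140206624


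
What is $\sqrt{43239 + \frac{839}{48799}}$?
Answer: $\frac{40 \sqrt{64354315637}}{48799} \approx 207.94$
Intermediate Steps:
$\sqrt{43239 + \frac{839}{48799}} = \sqrt{\frac{2110020800}{48799}} = \frac{40 \sqrt{64354315637}}{48799}$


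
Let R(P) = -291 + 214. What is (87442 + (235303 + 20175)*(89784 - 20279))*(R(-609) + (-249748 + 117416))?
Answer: -2351197977929288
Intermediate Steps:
R(P) = -77
(87442 + (235303 + 20175)*(89784 - 20279))*(R(-609) + (-249748 + 117416)) = (87442 + (235303 + 20175)*(89784 - 20279))*(-77 + (-249748 + 117416)) = (87442 + 255478*69505)*(-77 - 132332) = (87442 + 17756998390)*(-132409) = 17757085832*(-132409) = -2351197977929288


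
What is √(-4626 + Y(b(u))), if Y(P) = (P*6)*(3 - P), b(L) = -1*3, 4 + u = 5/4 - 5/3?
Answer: 3*I*√526 ≈ 68.804*I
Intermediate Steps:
u = -53/12 (u = -4 + (5/4 - 5/3) = -4 - 5/12 = -53/12 ≈ -4.4167)
b(L) = -3
Y(P) = 6*P*(3 - P) (Y(P) = (6*P)*(3 - P) = 6*P*(3 - P))
√(-4626 + Y(b(u))) = √(-4626 + 6*(-3)*(3 - 1*(-3))) = √(-4626 + 6*(-3)*(3 + 3)) = √(-4626 + 6*(-3)*6) = √(-4626 - 108) = √(-4734) = 3*I*√526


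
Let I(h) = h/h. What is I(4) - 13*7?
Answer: -90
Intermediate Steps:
I(h) = 1
I(4) - 13*7 = 1 - 13*7 = 1 - 91 = -90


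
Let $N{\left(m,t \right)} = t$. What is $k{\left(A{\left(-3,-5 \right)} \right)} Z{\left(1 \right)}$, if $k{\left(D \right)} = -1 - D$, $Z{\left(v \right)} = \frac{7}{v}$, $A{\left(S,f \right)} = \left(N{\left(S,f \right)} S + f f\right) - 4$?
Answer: $-259$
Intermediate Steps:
$A{\left(S,f \right)} = -4 + f^{2} + S f$ ($A{\left(S,f \right)} = \left(f S + f f\right) - 4 = \left(S f + f^{2}\right) - 4 = \left(f^{2} + S f\right) - 4 = -4 + f^{2} + S f$)
$k{\left(A{\left(-3,-5 \right)} \right)} Z{\left(1 \right)} = \left(-1 - \left(-4 + \left(-5\right)^{2} - -15\right)\right) \frac{7}{1} = \left(-1 - \left(-4 + 25 + 15\right)\right) 7 \cdot 1 = \left(-1 - 36\right) 7 = \left(-37\right) 7 = -259$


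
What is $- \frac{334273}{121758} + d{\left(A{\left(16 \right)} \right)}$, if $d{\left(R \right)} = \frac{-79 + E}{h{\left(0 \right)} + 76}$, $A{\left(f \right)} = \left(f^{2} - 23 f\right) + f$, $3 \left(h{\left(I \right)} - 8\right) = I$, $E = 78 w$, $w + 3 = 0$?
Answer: $- \frac{525311}{81172} \approx -6.4716$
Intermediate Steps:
$w = -3$ ($w = -3 + 0 = -3$)
$E = -234$ ($E = 78 \left(-3\right) = -234$)
$h{\left(I \right)} = 8 + \frac{I}{3}$
$A{\left(f \right)} = f^{2} - 22 f$
$d{\left(R \right)} = - \frac{313}{84}$ ($d{\left(R \right)} = \frac{-79 - 234}{\left(8 + \frac{1}{3} \cdot 0\right) + 76} = - \frac{313}{\left(8 + 0\right) + 76} = - \frac{313}{8 + 76} = - \frac{313}{84}$)
$- \frac{334273}{121758} + d{\left(A{\left(16 \right)} \right)} = - \frac{334273}{121758} - \frac{313}{84} = - \frac{525311}{81172}$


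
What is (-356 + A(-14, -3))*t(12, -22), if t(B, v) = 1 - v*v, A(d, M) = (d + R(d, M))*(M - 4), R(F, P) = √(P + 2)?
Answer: 124614 + 3381*I ≈ 1.2461e+5 + 3381.0*I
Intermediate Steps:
R(F, P) = √(2 + P)
A(d, M) = (-4 + M)*(d + √(2 + M)) (A(d, M) = (d + √(2 + M))*(M - 4) = (d + √(2 + M))*(-4 + M) = (-4 + M)*(d + √(2 + M)))
t(B, v) = 1 - v²
(-356 + A(-14, -3))*t(12, -22) = (-356 + (-4*(-14) - 4*√(2 - 3) - 3*(-14) - 3*√(2 - 3)))*(1 - 1*(-22)²) = (-356 + (56 - 4*I + 42 - 3*I))*(1 - 1*484) = (-356 + (56 - 4*I + 42 - 3*I))*(1 - 484) = (-356 + (98 - 7*I))*(-483) = (-258 - 7*I)*(-483) = 124614 + 3381*I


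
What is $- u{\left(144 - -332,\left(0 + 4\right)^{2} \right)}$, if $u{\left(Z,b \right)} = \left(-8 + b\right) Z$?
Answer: $-3808$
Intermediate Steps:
$u{\left(Z,b \right)} = Z \left(-8 + b\right)$
$- u{\left(144 - -332,\left(0 + 4\right)^{2} \right)} = - \left(144 - -332\right) \left(-8 + \left(0 + 4\right)^{2}\right) = - \left(144 + 332\right) \left(-8 + 4^{2}\right) = - 476 \left(-8 + 16\right) = - 476 \cdot 8 = \left(-1\right) 3808 = -3808$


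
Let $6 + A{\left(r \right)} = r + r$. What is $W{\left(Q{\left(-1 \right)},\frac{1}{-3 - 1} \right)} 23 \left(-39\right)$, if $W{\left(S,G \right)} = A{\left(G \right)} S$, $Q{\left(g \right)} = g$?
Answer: $- \frac{11661}{2} \approx -5830.5$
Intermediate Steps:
$A{\left(r \right)} = -6 + 2 r$ ($A{\left(r \right)} = -6 + \left(r + r\right) = -6 + 2 r$)
$W{\left(S,G \right)} = S \left(-6 + 2 G\right)$ ($W{\left(S,G \right)} = \left(-6 + 2 G\right) S = S \left(-6 + 2 G\right)$)
$W{\left(Q{\left(-1 \right)},\frac{1}{-3 - 1} \right)} 23 \left(-39\right) = 2 \left(-1\right) \left(-3 + \frac{1}{-3 - 1}\right) 23 \left(-39\right) = 2 \left(-1\right) \left(-3 + \frac{1}{-4}\right) 23 \left(-39\right) = 2 \left(-1\right) \left(-3 - \frac{1}{4}\right) 23 \left(-39\right) = 2 \left(-1\right) \left(- \frac{13}{4}\right) 23 \left(-39\right) = \frac{13}{2} \cdot 23 \left(-39\right) = \frac{299}{2} \left(-39\right) = - \frac{11661}{2}$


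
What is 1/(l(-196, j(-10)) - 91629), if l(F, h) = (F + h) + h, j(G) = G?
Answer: -1/91845 ≈ -1.0888e-5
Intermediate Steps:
l(F, h) = F + 2*h
1/(l(-196, j(-10)) - 91629) = 1/((-196 + 2*(-10)) - 91629) = 1/((-196 - 20) - 91629) = 1/(-216 - 91629) = 1/(-91845) = -1/91845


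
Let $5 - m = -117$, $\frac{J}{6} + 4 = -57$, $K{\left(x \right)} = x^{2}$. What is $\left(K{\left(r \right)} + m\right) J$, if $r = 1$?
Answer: $-45018$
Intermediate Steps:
$J = -366$ ($J = -24 + 6 \left(-57\right) = -24 - 342 = -366$)
$m = 122$ ($m = 5 - -117 = 5 + 117 = 122$)
$\left(K{\left(r \right)} + m\right) J = \left(1^{2} + 122\right) \left(-366\right) = \left(1 + 122\right) \left(-366\right) = 123 \left(-366\right) = -45018$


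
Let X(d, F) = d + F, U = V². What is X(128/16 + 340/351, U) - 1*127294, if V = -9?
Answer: -44648615/351 ≈ -1.2720e+5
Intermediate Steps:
U = 81 (U = (-9)² = 81)
X(d, F) = F + d
X(128/16 + 340/351, U) - 1*127294 = (81 + (128/16 + 340/351)) - 1*127294 = (81 + (128*(1/16) + 340*(1/351))) - 127294 = (81 + (8 + 340/351)) - 127294 = (81 + 3148/351) - 127294 = 31579/351 - 127294 = -44648615/351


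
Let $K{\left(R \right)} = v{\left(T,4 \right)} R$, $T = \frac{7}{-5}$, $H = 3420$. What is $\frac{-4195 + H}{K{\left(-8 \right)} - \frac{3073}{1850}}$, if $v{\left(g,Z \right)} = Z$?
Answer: $\frac{1433750}{62273} \approx 23.024$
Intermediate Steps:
$T = - \frac{7}{5}$ ($T = 7 \left(- \frac{1}{5}\right) = - \frac{7}{5} \approx -1.4$)
$K{\left(R \right)} = 4 R$
$\frac{-4195 + H}{K{\left(-8 \right)} - \frac{3073}{1850}} = \frac{-4195 + 3420}{4 \left(-8\right) - \frac{3073}{1850}} = - \frac{775}{-32 - \frac{3073}{1850}} = - \frac{775}{- \frac{62273}{1850}} = \left(-775\right) \left(- \frac{1850}{62273}\right) = \frac{1433750}{62273}$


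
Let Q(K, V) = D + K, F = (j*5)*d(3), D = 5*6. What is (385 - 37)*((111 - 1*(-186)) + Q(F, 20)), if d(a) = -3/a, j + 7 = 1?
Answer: 124236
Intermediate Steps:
j = -6 (j = -7 + 1 = -6)
D = 30
F = 30 (F = (-6*5)*(-3/3) = -(-90)/3 = -30*(-1) = 30)
Q(K, V) = 30 + K
(385 - 37)*((111 - 1*(-186)) + Q(F, 20)) = (385 - 37)*((111 - 1*(-186)) + (30 + 30)) = 348*((111 + 186) + 60) = 348*(297 + 60) = 348*357 = 124236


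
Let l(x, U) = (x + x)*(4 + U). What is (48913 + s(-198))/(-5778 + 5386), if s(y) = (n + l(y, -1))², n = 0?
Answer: -1460257/392 ≈ -3725.1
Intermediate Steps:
l(x, U) = 2*x*(4 + U) (l(x, U) = (2*x)*(4 + U) = 2*x*(4 + U))
s(y) = 36*y² (s(y) = (0 + 2*y*(4 - 1))² = (0 + 2*y*3)² = (0 + 6*y)² = (6*y)² = 36*y²)
(48913 + s(-198))/(-5778 + 5386) = (48913 + 36*(-198)²)/(-5778 + 5386) = (48913 + 36*39204)/(-392) = (48913 + 1411344)*(-1/392) = 1460257*(-1/392) = -1460257/392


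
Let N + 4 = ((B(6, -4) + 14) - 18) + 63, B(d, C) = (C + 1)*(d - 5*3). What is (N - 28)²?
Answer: 2916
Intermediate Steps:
B(d, C) = (1 + C)*(-15 + d) (B(d, C) = (1 + C)*(d - 15) = (1 + C)*(-15 + d))
N = 82 (N = -4 + ((((-15 + 6 - 15*(-4) - 4*6) + 14) - 18) + 63) = -4 + ((((-15 + 6 + 60 - 24) + 14) - 18) + 63) = -4 + (((27 + 14) - 18) + 63) = -4 + ((41 - 18) + 63) = -4 + (23 + 63) = -4 + 86 = 82)
(N - 28)² = (82 - 28)² = 54² = 2916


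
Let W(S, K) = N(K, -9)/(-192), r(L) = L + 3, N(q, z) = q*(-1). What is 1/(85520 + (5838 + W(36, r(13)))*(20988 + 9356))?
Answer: 3/531708962 ≈ 5.6422e-9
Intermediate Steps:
N(q, z) = -q
r(L) = 3 + L
W(S, K) = K/192 (W(S, K) = -K/(-192) = -K*(-1/192) = K/192)
1/(85520 + (5838 + W(36, r(13)))*(20988 + 9356)) = 1/(85520 + (5838 + (3 + 13)/192)*(20988 + 9356)) = 1/(85520 + (5838 + (1/192)*16)*30344) = 1/(85520 + (5838 + 1/12)*30344) = 1/(85520 + (70057/12)*30344) = 1/(85520 + 531452402/3) = 1/(531708962/3) = 3/531708962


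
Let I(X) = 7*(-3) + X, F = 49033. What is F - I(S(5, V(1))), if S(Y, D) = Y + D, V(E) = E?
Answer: 49048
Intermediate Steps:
S(Y, D) = D + Y
I(X) = -21 + X
F - I(S(5, V(1))) = 49033 - (-21 + (1 + 5)) = 49033 - (-21 + 6) = 49033 - 1*(-15) = 49033 + 15 = 49048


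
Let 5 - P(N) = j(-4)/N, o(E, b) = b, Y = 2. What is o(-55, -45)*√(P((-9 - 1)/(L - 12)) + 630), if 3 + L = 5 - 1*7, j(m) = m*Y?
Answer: -9*√16215 ≈ -1146.0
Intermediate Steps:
j(m) = 2*m (j(m) = m*2 = 2*m)
L = -5 (L = -3 + (5 - 1*7) = -3 + (5 - 7) = -3 - 2 = -5)
P(N) = 5 + 8/N (P(N) = 5 - 2*(-4)/N = 5 - (-8)/N = 5 + 8/N)
o(-55, -45)*√(P((-9 - 1)/(L - 12)) + 630) = -45*√((5 + 8/(((-9 - 1)/(-5 - 12)))) + 630) = -45*√((5 + 8/((-10/(-17)))) + 630) = -45*√((5 + 8/((-10*(-1/17)))) + 630) = -45*√((5 + 8/(10/17)) + 630) = -45*√((5 + 8*(17/10)) + 630) = -45*√((5 + 68/5) + 630) = -45*√(93/5 + 630) = -9*√16215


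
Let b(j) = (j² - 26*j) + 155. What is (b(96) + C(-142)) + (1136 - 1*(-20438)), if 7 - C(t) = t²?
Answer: 8292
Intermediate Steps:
b(j) = 155 + j² - 26*j
C(t) = 7 - t²
(b(96) + C(-142)) + (1136 - 1*(-20438)) = ((155 + 96² - 26*96) + (7 - 1*(-142)²)) + (1136 - 1*(-20438)) = ((155 + 9216 - 2496) + (7 - 1*20164)) + (1136 + 20438) = (6875 + (7 - 20164)) + 21574 = (6875 - 20157) + 21574 = -13282 + 21574 = 8292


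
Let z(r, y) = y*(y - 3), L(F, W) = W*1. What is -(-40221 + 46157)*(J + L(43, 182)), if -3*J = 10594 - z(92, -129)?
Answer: -41433280/3 ≈ -1.3811e+7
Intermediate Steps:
L(F, W) = W
z(r, y) = y*(-3 + y)
J = 6434/3 (J = -(10594 - (-129)*(-3 - 129))/3 = -(10594 - (-129)*(-132))/3 = -(10594 - 1*17028)/3 = -(10594 - 17028)/3 = -1/3*(-6434) = 6434/3 ≈ 2144.7)
-(-40221 + 46157)*(J + L(43, 182)) = -(-40221 + 46157)*(6434/3 + 182) = -5936*6980/3 = -1*41433280/3 = -41433280/3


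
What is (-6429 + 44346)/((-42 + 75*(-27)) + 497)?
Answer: -37917/1570 ≈ -24.151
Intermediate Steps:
(-6429 + 44346)/((-42 + 75*(-27)) + 497) = 37917/((-42 - 2025) + 497) = 37917/(-2067 + 497) = 37917/(-1570) = 37917*(-1/1570) = -37917/1570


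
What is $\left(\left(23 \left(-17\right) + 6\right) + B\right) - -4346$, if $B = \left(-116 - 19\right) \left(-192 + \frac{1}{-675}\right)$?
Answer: $\frac{149406}{5} \approx 29881.0$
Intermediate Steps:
$B = \frac{129601}{5}$ ($B = - 135 \left(-192 - \frac{1}{675}\right) = \left(-135\right) \left(- \frac{129601}{675}\right) = \frac{129601}{5} \approx 25920.0$)
$\left(\left(23 \left(-17\right) + 6\right) + B\right) - -4346 = \left(\left(23 \left(-17\right) + 6\right) + \frac{129601}{5}\right) - -4346 = \left(\left(-391 + 6\right) + \frac{129601}{5}\right) + 4346 = \left(-385 + \frac{129601}{5}\right) + 4346 = \frac{127676}{5} + 4346 = \frac{149406}{5}$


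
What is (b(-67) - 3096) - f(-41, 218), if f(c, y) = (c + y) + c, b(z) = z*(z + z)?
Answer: 5746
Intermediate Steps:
b(z) = 2*z² (b(z) = z*(2*z) = 2*z²)
f(c, y) = y + 2*c
(b(-67) - 3096) - f(-41, 218) = (2*(-67)² - 3096) - (218 + 2*(-41)) = (2*4489 - 3096) - (218 - 82) = (8978 - 3096) - 1*136 = 5882 - 136 = 5746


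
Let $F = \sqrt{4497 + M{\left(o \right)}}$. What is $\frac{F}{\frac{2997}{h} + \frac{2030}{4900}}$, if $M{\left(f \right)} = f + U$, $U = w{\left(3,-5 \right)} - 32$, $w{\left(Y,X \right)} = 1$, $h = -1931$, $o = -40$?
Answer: $- \frac{135170 \sqrt{4426}}{153791} \approx -58.473$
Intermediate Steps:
$U = -31$ ($U = 1 - 32 = -31$)
$M{\left(f \right)} = -31 + f$ ($M{\left(f \right)} = f - 31 = -31 + f$)
$F = \sqrt{4426}$ ($F = \sqrt{4497 - 71} = \sqrt{4426} \approx 66.528$)
$\frac{F}{\frac{2997}{h} + \frac{2030}{4900}} = \frac{\sqrt{4426}}{\frac{2997}{-1931} + \frac{2030}{4900}} = \frac{\sqrt{4426}}{2997 \left(- \frac{1}{1931}\right) + 2030 \cdot \frac{1}{4900}} = \frac{\sqrt{4426}}{- \frac{2997}{1931} + \frac{29}{70}} = \frac{\sqrt{4426}}{- \frac{153791}{135170}} = \sqrt{4426} \left(- \frac{135170}{153791}\right) = - \frac{135170 \sqrt{4426}}{153791}$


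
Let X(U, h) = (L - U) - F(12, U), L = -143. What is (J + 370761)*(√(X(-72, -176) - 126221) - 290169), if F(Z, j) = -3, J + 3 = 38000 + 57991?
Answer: -135436090581 + 466749*I*√126289 ≈ -1.3544e+11 + 1.6587e+8*I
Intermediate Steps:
J = 95988 (J = -3 + (38000 + 57991) = -3 + 95991 = 95988)
X(U, h) = -140 - U (X(U, h) = (-143 - U) - 1*(-3) = (-143 - U) + 3 = -140 - U)
(J + 370761)*(√(X(-72, -176) - 126221) - 290169) = (95988 + 370761)*(√((-140 - 1*(-72)) - 126221) - 290169) = 466749*(√((-140 + 72) - 126221) - 290169) = 466749*(√(-68 - 126221) - 290169) = 466749*(√(-126289) - 290169) = 466749*(I*√126289 - 290169) = 466749*(-290169 + I*√126289) = -135436090581 + 466749*I*√126289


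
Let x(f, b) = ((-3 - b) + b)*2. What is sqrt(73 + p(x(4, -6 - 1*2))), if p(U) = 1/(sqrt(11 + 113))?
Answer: sqrt(280612 + 62*sqrt(31))/62 ≈ 8.5493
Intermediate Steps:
x(f, b) = -6 (x(f, b) = -3*2 = -6)
p(U) = sqrt(31)/62 (p(U) = 1/(sqrt(124)) = 1/(2*sqrt(31)) = sqrt(31)/62)
sqrt(73 + p(x(4, -6 - 1*2))) = sqrt(73 + sqrt(31)/62)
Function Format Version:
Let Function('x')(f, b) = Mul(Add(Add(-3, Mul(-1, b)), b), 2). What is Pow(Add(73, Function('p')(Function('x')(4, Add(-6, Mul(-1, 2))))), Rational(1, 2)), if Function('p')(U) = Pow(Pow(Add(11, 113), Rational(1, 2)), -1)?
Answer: Mul(Rational(1, 62), Pow(Add(280612, Mul(62, Pow(31, Rational(1, 2)))), Rational(1, 2))) ≈ 8.5493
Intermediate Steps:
Function('x')(f, b) = -6 (Function('x')(f, b) = Mul(-3, 2) = -6)
Function('p')(U) = Mul(Rational(1, 62), Pow(31, Rational(1, 2))) (Function('p')(U) = Pow(Pow(124, Rational(1, 2)), -1) = Pow(Mul(2, Pow(31, Rational(1, 2))), -1) = Mul(Rational(1, 62), Pow(31, Rational(1, 2))))
Pow(Add(73, Function('p')(Function('x')(4, Add(-6, Mul(-1, 2))))), Rational(1, 2)) = Pow(Add(73, Mul(Rational(1, 62), Pow(31, Rational(1, 2)))), Rational(1, 2))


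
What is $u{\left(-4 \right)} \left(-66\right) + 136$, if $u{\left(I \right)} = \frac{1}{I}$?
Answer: $\frac{305}{2} \approx 152.5$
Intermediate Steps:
$u{\left(-4 \right)} \left(-66\right) + 136 = \frac{1}{-4} \left(-66\right) + 136 = \left(- \frac{1}{4}\right) \left(-66\right) + 136 = \frac{33}{2} + 136 = \frac{305}{2}$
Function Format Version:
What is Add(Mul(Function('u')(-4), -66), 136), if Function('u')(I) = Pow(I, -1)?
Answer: Rational(305, 2) ≈ 152.50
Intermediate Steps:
Add(Mul(Function('u')(-4), -66), 136) = Add(Mul(Pow(-4, -1), -66), 136) = Add(Mul(Rational(-1, 4), -66), 136) = Add(Rational(33, 2), 136) = Rational(305, 2)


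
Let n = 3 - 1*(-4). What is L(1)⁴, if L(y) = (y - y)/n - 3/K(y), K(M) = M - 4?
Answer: 1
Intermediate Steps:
K(M) = -4 + M
n = 7 (n = 3 + 4 = 7)
L(y) = -3/(-4 + y) (L(y) = (y - y)/7 - 3/(-4 + y) = 0*(⅐) - 3/(-4 + y) = 0 - 3/(-4 + y) = -3/(-4 + y))
L(1)⁴ = (-3/(-4 + 1))⁴ = (-3/(-3))⁴ = (-3*(-⅓))⁴ = 1⁴ = 1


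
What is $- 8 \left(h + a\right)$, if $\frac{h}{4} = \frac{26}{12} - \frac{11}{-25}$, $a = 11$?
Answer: $- \frac{12856}{75} \approx -171.41$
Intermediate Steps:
$h = \frac{782}{75}$ ($h = 4 \left(\frac{26}{12} - \frac{11}{-25}\right) = 4 \left(26 \cdot \frac{1}{12} - - \frac{11}{25}\right) = 4 \left(\frac{13}{6} + \frac{11}{25}\right) = 4 \cdot \frac{391}{150} = \frac{782}{75} \approx 10.427$)
$- 8 \left(h + a\right) = - 8 \left(\frac{782}{75} + 11\right) = \left(-8\right) \frac{1607}{75} = - \frac{12856}{75}$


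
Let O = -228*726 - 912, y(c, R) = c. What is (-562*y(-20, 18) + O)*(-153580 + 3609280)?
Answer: -536324640000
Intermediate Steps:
O = -166440 (O = -165528 - 912 = -166440)
(-562*y(-20, 18) + O)*(-153580 + 3609280) = (-562*(-20) - 166440)*(-153580 + 3609280) = (11240 - 166440)*3455700 = -155200*3455700 = -536324640000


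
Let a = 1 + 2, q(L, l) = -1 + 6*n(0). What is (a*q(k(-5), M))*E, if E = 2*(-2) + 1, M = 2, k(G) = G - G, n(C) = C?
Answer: 9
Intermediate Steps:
k(G) = 0
q(L, l) = -1 (q(L, l) = -1 + 6*0 = -1 + 0 = -1)
a = 3
E = -3 (E = -4 + 1 = -3)
(a*q(k(-5), M))*E = (3*(-1))*(-3) = -3*(-3) = 9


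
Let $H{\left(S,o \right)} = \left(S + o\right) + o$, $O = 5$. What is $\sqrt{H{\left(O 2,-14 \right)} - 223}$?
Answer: $i \sqrt{241} \approx 15.524 i$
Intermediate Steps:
$H{\left(S,o \right)} = S + 2 o$
$\sqrt{H{\left(O 2,-14 \right)} - 223} = \sqrt{\left(5 \cdot 2 + 2 \left(-14\right)\right) - 223} = \sqrt{\left(10 - 28\right) - 223} = \sqrt{-18 - 223} = \sqrt{-241} = i \sqrt{241}$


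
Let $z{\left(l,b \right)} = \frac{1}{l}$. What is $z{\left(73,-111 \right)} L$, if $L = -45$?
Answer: $- \frac{45}{73} \approx -0.61644$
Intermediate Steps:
$z{\left(73,-111 \right)} L = \frac{1}{73} \left(-45\right) = - \frac{45}{73}$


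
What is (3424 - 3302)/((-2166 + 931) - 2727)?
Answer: -61/1981 ≈ -0.030793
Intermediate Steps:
(3424 - 3302)/((-2166 + 931) - 2727) = 122/(-1235 - 2727) = 122/(-3962) = 122*(-1/3962) = -61/1981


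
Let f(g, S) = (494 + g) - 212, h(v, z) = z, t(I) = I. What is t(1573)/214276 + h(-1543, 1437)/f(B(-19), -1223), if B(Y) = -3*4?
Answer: 51389887/9642420 ≈ 5.3296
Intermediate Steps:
B(Y) = -12
f(g, S) = 282 + g
t(1573)/214276 + h(-1543, 1437)/f(B(-19), -1223) = 1573/214276 + 1437/(282 - 12) = 1573*(1/214276) + 1437/270 = 1573/214276 + 1437*(1/270) = 1573/214276 + 479/90 = 51389887/9642420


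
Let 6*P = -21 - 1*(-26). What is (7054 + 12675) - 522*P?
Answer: 19294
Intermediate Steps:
P = ⅚ (P = (-21 - 1*(-26))/6 = (-21 + 26)/6 = (⅙)*5 = ⅚ ≈ 0.83333)
(7054 + 12675) - 522*P = (7054 + 12675) - 522*⅚ = 19729 - 435 = 19294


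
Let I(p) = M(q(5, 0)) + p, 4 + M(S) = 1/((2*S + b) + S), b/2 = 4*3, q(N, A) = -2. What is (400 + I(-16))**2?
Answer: 46799281/324 ≈ 1.4444e+5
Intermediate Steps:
b = 24 (b = 2*(4*3) = 2*12 = 24)
M(S) = -4 + 1/(24 + 3*S) (M(S) = -4 + 1/((2*S + 24) + S) = -4 + 1/((24 + 2*S) + S) = -4 + 1/(24 + 3*S))
I(p) = -71/18 + p (I(p) = (-95 - 12*(-2))/(3*(8 - 2)) + p = (1/3)*(-95 + 24)/6 + p = (1/3)*(1/6)*(-71) + p = -71/18 + p)
(400 + I(-16))**2 = (400 + (-71/18 - 16))**2 = (400 - 359/18)**2 = (6841/18)**2 = 46799281/324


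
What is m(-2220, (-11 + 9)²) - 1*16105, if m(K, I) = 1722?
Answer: -14383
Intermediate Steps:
m(-2220, (-11 + 9)²) - 1*16105 = 1722 - 1*16105 = 1722 - 16105 = -14383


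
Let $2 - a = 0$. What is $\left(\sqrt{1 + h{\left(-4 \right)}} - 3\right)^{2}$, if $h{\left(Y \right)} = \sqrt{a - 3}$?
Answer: $\left(3 - \sqrt{1 + i}\right)^{2} \approx 3.4079 - 1.7305 i$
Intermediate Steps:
$a = 2$ ($a = 2 - 0 = 2 + 0 = 2$)
$h{\left(Y \right)} = i$ ($h{\left(Y \right)} = \sqrt{2 - 3} = \sqrt{-1} = i$)
$\left(\sqrt{1 + h{\left(-4 \right)}} - 3\right)^{2} = \left(\sqrt{1 + i} - 3\right)^{2} = \left(-3 + \sqrt{1 + i}\right)^{2}$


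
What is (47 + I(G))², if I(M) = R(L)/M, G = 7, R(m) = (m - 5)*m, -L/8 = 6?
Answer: 8254129/49 ≈ 1.6845e+5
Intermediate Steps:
L = -48 (L = -8*6 = -48)
R(m) = m*(-5 + m) (R(m) = (-5 + m)*m = m*(-5 + m))
I(M) = 2544/M (I(M) = (-48*(-5 - 48))/M = (-48*(-53))/M = 2544/M)
(47 + I(G))² = (47 + 2544/7)² = (2873/7)² = 8254129/49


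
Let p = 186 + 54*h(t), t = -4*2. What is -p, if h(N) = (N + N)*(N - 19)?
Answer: -23514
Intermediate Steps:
t = -8
h(N) = 2*N*(-19 + N) (h(N) = (2*N)*(-19 + N) = 2*N*(-19 + N))
p = 23514 (p = 186 + 54*(2*(-8)*(-19 - 8)) = 186 + 54*(2*(-8)*(-27)) = 186 + 54*432 = 186 + 23328 = 23514)
-p = -1*23514 = -23514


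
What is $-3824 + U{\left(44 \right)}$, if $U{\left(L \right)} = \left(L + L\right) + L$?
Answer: $-3692$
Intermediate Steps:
$U{\left(L \right)} = 3 L$ ($U{\left(L \right)} = 2 L + L = 3 L$)
$-3824 + U{\left(44 \right)} = -3824 + 3 \cdot 44 = -3824 + 132 = -3692$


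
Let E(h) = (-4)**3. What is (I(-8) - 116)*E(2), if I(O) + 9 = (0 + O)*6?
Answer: 11072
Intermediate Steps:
I(O) = -9 + 6*O (I(O) = -9 + (0 + O)*6 = -9 + O*6 = -9 + 6*O)
E(h) = -64
(I(-8) - 116)*E(2) = ((-9 + 6*(-8)) - 116)*(-64) = ((-9 - 48) - 116)*(-64) = (-57 - 116)*(-64) = -173*(-64) = 11072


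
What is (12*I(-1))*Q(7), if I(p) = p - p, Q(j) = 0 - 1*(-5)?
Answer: 0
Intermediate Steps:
Q(j) = 5 (Q(j) = 0 + 5 = 5)
I(p) = 0
(12*I(-1))*Q(7) = (12*0)*5 = 0*5 = 0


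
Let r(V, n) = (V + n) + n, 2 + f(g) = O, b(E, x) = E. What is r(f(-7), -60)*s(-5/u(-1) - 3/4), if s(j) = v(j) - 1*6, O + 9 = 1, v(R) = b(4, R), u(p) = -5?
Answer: 260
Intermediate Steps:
v(R) = 4
O = -8 (O = -9 + 1 = -8)
f(g) = -10 (f(g) = -2 - 8 = -10)
r(V, n) = V + 2*n
s(j) = -2 (s(j) = 4 - 1*6 = 4 - 6 = -2)
r(f(-7), -60)*s(-5/u(-1) - 3/4) = (-10 + 2*(-60))*(-2) = (-10 - 120)*(-2) = -130*(-2) = 260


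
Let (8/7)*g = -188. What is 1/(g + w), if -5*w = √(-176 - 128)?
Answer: -16450/2707241 + 80*I*√19/2707241 ≈ -0.0060763 + 0.00012881*I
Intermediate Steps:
g = -329/2 (g = (7/8)*(-188) = -329/2 ≈ -164.50)
w = -4*I*√19/5 (w = -√(-176 - 128)/5 = -4*I*√19/5 ≈ -3.4871*I)
1/(g + w) = 1/(-329/2 - 4*I*√19/5)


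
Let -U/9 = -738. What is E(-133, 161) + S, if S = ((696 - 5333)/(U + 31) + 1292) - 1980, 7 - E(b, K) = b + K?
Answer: -4735794/6673 ≈ -709.70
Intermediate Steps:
U = 6642 (U = -9*(-738) = 6642)
E(b, K) = 7 - K - b (E(b, K) = 7 - (b + K) = 7 - (K + b) = 7 + (-K - b) = 7 - K - b)
S = -4595661/6673 (S = ((696 - 5333)/(6642 + 31) + 1292) - 1980 = (-4637/6673 + 1292) - 1980 = 8616879/6673 - 1980 = -4595661/6673 ≈ -688.70)
E(-133, 161) + S = (7 - 1*161 - 1*(-133)) - 4595661/6673 = (7 - 161 + 133) - 4595661/6673 = -21 - 4595661/6673 = -4735794/6673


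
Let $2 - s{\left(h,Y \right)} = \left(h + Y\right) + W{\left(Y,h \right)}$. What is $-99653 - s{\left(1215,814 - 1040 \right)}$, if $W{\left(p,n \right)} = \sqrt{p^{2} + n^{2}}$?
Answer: $-98666 + \sqrt{1527301} \approx -97430.0$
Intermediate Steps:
$W{\left(p,n \right)} = \sqrt{n^{2} + p^{2}}$
$s{\left(h,Y \right)} = 2 - Y - h - \sqrt{Y^{2} + h^{2}}$ ($s{\left(h,Y \right)} = 2 - \left(\left(h + Y\right) + \sqrt{h^{2} + Y^{2}}\right) = 2 - \left(\left(Y + h\right) + \sqrt{Y^{2} + h^{2}}\right) = 2 - \left(Y + h + \sqrt{Y^{2} + h^{2}}\right) = 2 - Y - h - \sqrt{Y^{2} + h^{2}}$)
$-99653 - s{\left(1215,814 - 1040 \right)} = -99653 - \left(2 - \left(814 - 1040\right) - 1215 - \sqrt{\left(814 - 1040\right)^{2} + 1215^{2}}\right) = -99653 - \left(2 - -226 - 1215 - \sqrt{\left(-226\right)^{2} + 1476225}\right) = -99653 - \left(2 + 226 - 1215 - \sqrt{51076 + 1476225}\right) = -99653 - \left(2 + 226 - 1215 - \sqrt{1527301}\right) = -99653 - \left(-987 - \sqrt{1527301}\right) = -99653 + \left(987 + \sqrt{1527301}\right) = -98666 + \sqrt{1527301}$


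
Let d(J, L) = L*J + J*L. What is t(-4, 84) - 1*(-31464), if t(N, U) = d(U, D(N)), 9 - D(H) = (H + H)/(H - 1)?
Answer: 163536/5 ≈ 32707.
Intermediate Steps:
D(H) = 9 - 2*H/(-1 + H) (D(H) = 9 - (H + H)/(H - 1) = 9 - 2*H/(-1 + H))
d(J, L) = 2*J*L (d(J, L) = J*L + J*L = 2*J*L)
t(N, U) = 2*U*(-9 + 7*N)/(-1 + N) (t(N, U) = 2*U*((-9 + 7*N)/(-1 + N)) = 2*U*(-9 + 7*N)/(-1 + N))
t(-4, 84) - 1*(-31464) = 2*84*(-9 + 7*(-4))/(-1 - 4) - 1*(-31464) = 2*84*(-9 - 28)/(-5) + 31464 = 2*84*(-1/5)*(-37) + 31464 = 6216/5 + 31464 = 163536/5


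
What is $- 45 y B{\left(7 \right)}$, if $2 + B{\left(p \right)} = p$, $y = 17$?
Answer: $-3825$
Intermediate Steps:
$B{\left(p \right)} = -2 + p$
$- 45 y B{\left(7 \right)} = \left(-45\right) 17 \left(-2 + 7\right) = \left(-765\right) 5 = -3825$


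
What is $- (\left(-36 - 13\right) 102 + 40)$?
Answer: $4958$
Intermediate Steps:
$- (\left(-36 - 13\right) 102 + 40) = - (\left(-49\right) 102 + 40) = - (-4998 + 40) = \left(-1\right) \left(-4958\right) = 4958$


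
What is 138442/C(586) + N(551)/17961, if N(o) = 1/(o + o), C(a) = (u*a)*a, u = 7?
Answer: 342523494437/5947239009873 ≈ 0.057594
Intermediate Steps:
C(a) = 7*a**2 (C(a) = (7*a)*a = 7*a**2)
N(o) = 1/(2*o)
138442/C(586) + N(551)/17961 = 138442/((7*586**2)) + ((1/2)/551)/17961 = 138442/((7*343396)) + ((1/2)*(1/551))*(1/17961) = 138442/2403772 + (1/1102)*(1/17961) = 138442*(1/2403772) + 1/19793022 = 69221/1201886 + 1/19793022 = 342523494437/5947239009873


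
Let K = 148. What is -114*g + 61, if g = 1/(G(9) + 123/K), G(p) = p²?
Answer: 240633/4037 ≈ 59.607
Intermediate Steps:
g = 148/12111 (g = 1/(9² + 123/148) = 1/(81 + 123*(1/148)) = 1/(81 + 123/148) = 1/(12111/148) = 148/12111 ≈ 0.012220)
-114*g + 61 = -114*148/12111 + 61 = -5624/4037 + 61 = 240633/4037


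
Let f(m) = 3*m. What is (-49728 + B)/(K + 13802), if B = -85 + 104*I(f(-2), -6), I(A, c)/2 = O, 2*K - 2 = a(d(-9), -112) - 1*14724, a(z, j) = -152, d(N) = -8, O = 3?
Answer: -49189/6365 ≈ -7.7280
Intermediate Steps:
K = -7437 (K = 1 + (-152 - 1*14724)/2 = 1 + (-152 - 14724)/2 = 1 + (1/2)*(-14876) = 1 - 7438 = -7437)
I(A, c) = 6 (I(A, c) = 2*3 = 6)
B = 539 (B = -85 + 104*6 = -85 + 624 = 539)
(-49728 + B)/(K + 13802) = (-49728 + 539)/(-7437 + 13802) = -49189/6365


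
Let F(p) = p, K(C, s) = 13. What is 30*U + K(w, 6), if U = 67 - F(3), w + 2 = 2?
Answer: 1933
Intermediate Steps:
w = 0 (w = -2 + 2 = 0)
U = 64 (U = 67 - 1*3 = 67 - 3 = 64)
30*U + K(w, 6) = 30*64 + 13 = 1920 + 13 = 1933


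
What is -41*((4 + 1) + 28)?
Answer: -1353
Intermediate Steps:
-41*((4 + 1) + 28) = -41*(5 + 28) = -41*33 = -1353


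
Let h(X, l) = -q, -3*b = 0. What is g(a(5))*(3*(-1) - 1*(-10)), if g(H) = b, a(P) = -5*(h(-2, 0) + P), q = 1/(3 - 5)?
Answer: 0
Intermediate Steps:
b = 0 (b = -1/3*0 = 0)
q = -1/2 (q = 1/(-2) = -1/2 ≈ -0.50000)
h(X, l) = 1/2 (h(X, l) = -1*(-1/2) = 1/2)
a(P) = -5/2 - 5*P (a(P) = -5*(1/2 + P) = -5/2 - 5*P)
g(H) = 0
g(a(5))*(3*(-1) - 1*(-10)) = 0*(3*(-1) - 1*(-10)) = 0*(-3 + 10) = 0*7 = 0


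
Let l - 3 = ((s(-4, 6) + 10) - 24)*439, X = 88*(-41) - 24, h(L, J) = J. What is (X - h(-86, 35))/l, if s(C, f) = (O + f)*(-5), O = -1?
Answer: 3667/17118 ≈ 0.21422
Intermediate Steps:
s(C, f) = 5 - 5*f (s(C, f) = (-1 + f)*(-5) = 5 - 5*f)
X = -3632 (X = -3608 - 24 = -3632)
l = -17118 (l = 3 + (((5 - 5*6) + 10) - 24)*439 = 3 + (((5 - 30) + 10) - 24)*439 = 3 + ((-25 + 10) - 24)*439 = 3 + (-15 - 24)*439 = 3 - 39*439 = 3 - 17121 = -17118)
(X - h(-86, 35))/l = (-3632 - 1*35)/(-17118) = (-3632 - 35)*(-1/17118) = -3667*(-1/17118) = 3667/17118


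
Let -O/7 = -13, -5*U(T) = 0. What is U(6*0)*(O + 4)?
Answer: 0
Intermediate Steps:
U(T) = 0 (U(T) = -⅕*0 = 0)
O = 91 (O = -7*(-13) = 91)
U(6*0)*(O + 4) = 0*(91 + 4) = 0*95 = 0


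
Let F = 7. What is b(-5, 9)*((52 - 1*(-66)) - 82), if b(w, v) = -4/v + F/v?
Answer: 12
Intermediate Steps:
b(w, v) = 3/v (b(w, v) = -4/v + 7/v = 3/v)
b(-5, 9)*((52 - 1*(-66)) - 82) = (3/9)*((52 - 1*(-66)) - 82) = (3*(1/9))*((52 + 66) - 82) = (118 - 82)/3 = (1/3)*36 = 12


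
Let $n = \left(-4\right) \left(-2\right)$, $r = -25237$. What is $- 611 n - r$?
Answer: $20349$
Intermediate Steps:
$n = 8$
$- 611 n - r = \left(-611\right) 8 - -25237 = -4888 + 25237 = 20349$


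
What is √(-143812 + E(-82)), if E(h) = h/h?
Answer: 87*I*√19 ≈ 379.22*I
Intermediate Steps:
E(h) = 1
√(-143812 + E(-82)) = √(-143812 + 1) = √(-143811) = 87*I*√19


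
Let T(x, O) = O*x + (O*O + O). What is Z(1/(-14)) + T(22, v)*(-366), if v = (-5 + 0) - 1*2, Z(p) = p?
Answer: 573887/14 ≈ 40992.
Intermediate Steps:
v = -7 (v = -5 - 2 = -7)
T(x, O) = O + O**2 + O*x (T(x, O) = O*x + (O**2 + O) = O*x + (O + O**2) = O + O**2 + O*x)
Z(1/(-14)) + T(22, v)*(-366) = 1/(-14) - 7*(1 - 7 + 22)*(-366) = -1/14 - 7*16*(-366) = -1/14 - 112*(-366) = -1/14 + 40992 = 573887/14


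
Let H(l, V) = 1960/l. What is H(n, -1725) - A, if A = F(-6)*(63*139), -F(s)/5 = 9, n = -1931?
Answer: 760937555/1931 ≈ 3.9406e+5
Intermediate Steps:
F(s) = -45 (F(s) = -5*9 = -45)
A = -394065 (A = -2835*139 = -45*8757 = -394065)
H(n, -1725) - A = 1960/(-1931) - 1*(-394065) = 1960*(-1/1931) + 394065 = -1960/1931 + 394065 = 760937555/1931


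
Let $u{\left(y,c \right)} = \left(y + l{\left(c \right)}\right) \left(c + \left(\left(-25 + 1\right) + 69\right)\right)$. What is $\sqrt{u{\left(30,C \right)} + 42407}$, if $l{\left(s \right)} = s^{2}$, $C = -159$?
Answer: $i \sqrt{2843047} \approx 1686.1 i$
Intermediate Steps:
$u{\left(y,c \right)} = \left(45 + c\right) \left(y + c^{2}\right)$ ($u{\left(y,c \right)} = \left(y + c^{2}\right) \left(c + \left(\left(-25 + 1\right) + 69\right)\right) = \left(y + c^{2}\right) \left(c + \left(-24 + 69\right)\right) = \left(y + c^{2}\right) \left(c + 45\right) = \left(y + c^{2}\right) \left(45 + c\right) = \left(45 + c\right) \left(y + c^{2}\right)$)
$\sqrt{u{\left(30,C \right)} + 42407} = \sqrt{\left(\left(-159\right)^{3} + 45 \cdot 30 + 45 \left(-159\right)^{2} - 4770\right) + 42407} = \sqrt{\left(-4019679 + 1350 + 45 \cdot 25281 - 4770\right) + 42407} = \sqrt{\left(-4019679 + 1350 + 1137645 - 4770\right) + 42407} = \sqrt{-2885454 + 42407} = \sqrt{-2843047} = i \sqrt{2843047}$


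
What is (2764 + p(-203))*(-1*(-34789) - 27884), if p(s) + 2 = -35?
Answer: 18829935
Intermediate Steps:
p(s) = -37 (p(s) = -2 - 35 = -37)
(2764 + p(-203))*(-1*(-34789) - 27884) = (2764 - 37)*(-1*(-34789) - 27884) = 2727*(34789 - 27884) = 2727*6905 = 18829935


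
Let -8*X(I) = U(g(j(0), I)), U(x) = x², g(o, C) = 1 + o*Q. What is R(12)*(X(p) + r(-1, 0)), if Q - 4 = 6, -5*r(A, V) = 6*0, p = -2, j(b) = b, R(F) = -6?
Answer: ¾ ≈ 0.75000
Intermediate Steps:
r(A, V) = 0 (r(A, V) = -6*0/5 = -⅕*0 = 0)
Q = 10 (Q = 4 + 6 = 10)
g(o, C) = 1 + 10*o (g(o, C) = 1 + o*10 = 1 + 10*o)
X(I) = -⅛ (X(I) = -(1 + 10*0)²/8 = -(1 + 0)²/8 = -⅛*1² = -⅛*1 = -⅛)
R(12)*(X(p) + r(-1, 0)) = -6*(-⅛ + 0) = -6*(-⅛) = ¾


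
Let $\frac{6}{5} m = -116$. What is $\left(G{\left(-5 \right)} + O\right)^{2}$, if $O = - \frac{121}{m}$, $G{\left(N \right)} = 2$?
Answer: $\frac{889249}{84100} \approx 10.574$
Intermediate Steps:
$m = - \frac{290}{3}$ ($m = \frac{5}{6} \left(-116\right) = - \frac{290}{3} \approx -96.667$)
$O = \frac{363}{290}$ ($O = - \frac{121}{- \frac{290}{3}} = \left(-121\right) \left(- \frac{3}{290}\right) = \frac{363}{290} \approx 1.2517$)
$\left(G{\left(-5 \right)} + O\right)^{2} = \left(2 + \frac{363}{290}\right)^{2} = \left(\frac{943}{290}\right)^{2} = \frac{889249}{84100}$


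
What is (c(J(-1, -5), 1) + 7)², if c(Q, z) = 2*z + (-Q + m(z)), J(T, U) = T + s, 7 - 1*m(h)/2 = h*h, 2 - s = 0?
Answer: 400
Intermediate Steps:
s = 2 (s = 2 - 1*0 = 2 + 0 = 2)
m(h) = 14 - 2*h² (m(h) = 14 - 2*h*h = 14 - 2*h²)
J(T, U) = 2 + T (J(T, U) = T + 2 = 2 + T)
c(Q, z) = 14 - Q - 2*z² + 2*z (c(Q, z) = 2*z + (-Q + (14 - 2*z²)) = 2*z + (14 - Q - 2*z²) = 14 - Q - 2*z² + 2*z)
(c(J(-1, -5), 1) + 7)² = ((14 - (2 - 1) - 2*1² + 2*1) + 7)² = ((14 - 1*1 - 2*1 + 2) + 7)² = ((14 - 1 - 2 + 2) + 7)² = (13 + 7)² = 20² = 400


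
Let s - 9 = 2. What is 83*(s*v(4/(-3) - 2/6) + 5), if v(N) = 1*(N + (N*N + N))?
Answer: -830/9 ≈ -92.222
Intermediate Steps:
s = 11 (s = 9 + 2 = 11)
v(N) = N**2 + 2*N (v(N) = 1*(N + (N**2 + N)) = 1*(N + (N + N**2)) = 1*(N**2 + 2*N) = N**2 + 2*N)
83*(s*v(4/(-3) - 2/6) + 5) = 83*(11*((4/(-3) - 2/6)*(2 + (4/(-3) - 2/6))) + 5) = 83*(11*((4*(-1/3) - 2*1/6)*(2 + (4*(-1/3) - 2*1/6))) + 5) = 83*(11*((-4/3 - 1/3)*(2 + (-4/3 - 1/3))) + 5) = 83*(11*(-5*(2 - 5/3)/3) + 5) = 83*(11*(-5/3*1/3) + 5) = 83*(11*(-5/9) + 5) = 83*(-55/9 + 5) = 83*(-10/9) = -830/9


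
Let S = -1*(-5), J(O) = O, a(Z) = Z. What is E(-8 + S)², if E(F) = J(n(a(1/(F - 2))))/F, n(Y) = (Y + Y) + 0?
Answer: 4/225 ≈ 0.017778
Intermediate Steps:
n(Y) = 2*Y (n(Y) = 2*Y + 0 = 2*Y)
S = 5
E(F) = 2/(F*(-2 + F)) (E(F) = (2/(F - 2))/F = (2/(-2 + F))/F = 2/(F*(-2 + F)))
E(-8 + S)² = (2/((-8 + 5)*(-2 + (-8 + 5))))² = (2/(-3*(-2 - 3)))² = (2*(-⅓)/(-5))² = (2*(-⅓)*(-⅕))² = (2/15)² = 4/225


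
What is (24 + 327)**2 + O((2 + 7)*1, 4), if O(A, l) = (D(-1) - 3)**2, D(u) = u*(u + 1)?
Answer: 123210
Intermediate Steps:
D(u) = u*(1 + u)
O(A, l) = 9 (O(A, l) = (-(1 - 1) - 3)**2 = (-1*0 - 3)**2 = (0 - 3)**2 = (-3)**2 = 9)
(24 + 327)**2 + O((2 + 7)*1, 4) = (24 + 327)**2 + 9 = 351**2 + 9 = 123201 + 9 = 123210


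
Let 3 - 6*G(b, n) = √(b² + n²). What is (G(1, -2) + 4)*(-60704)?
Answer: -273168 + 30352*√5/3 ≈ -2.5055e+5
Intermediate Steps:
G(b, n) = ½ - √(b² + n²)/6
(G(1, -2) + 4)*(-60704) = ((½ - √(1² + (-2)²)/6) + 4)*(-60704) = ((½ - √(1 + 4)/6) + 4)*(-60704) = ((½ - √5/6) + 4)*(-60704) = (9/2 - √5/6)*(-60704) = -273168 + 30352*√5/3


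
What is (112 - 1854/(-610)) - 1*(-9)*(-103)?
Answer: -247648/305 ≈ -811.96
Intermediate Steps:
(112 - 1854/(-610)) - 1*(-9)*(-103) = (112 - 1854*(-1/610)) + 9*(-103) = (112 + 927/305) - 927 = 35087/305 - 927 = -247648/305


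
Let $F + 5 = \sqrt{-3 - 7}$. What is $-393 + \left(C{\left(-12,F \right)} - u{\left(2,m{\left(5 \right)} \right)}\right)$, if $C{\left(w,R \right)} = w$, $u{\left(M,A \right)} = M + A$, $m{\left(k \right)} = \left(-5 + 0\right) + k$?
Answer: $-407$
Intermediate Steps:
$m{\left(k \right)} = -5 + k$
$u{\left(M,A \right)} = A + M$
$F = -5 + i \sqrt{10}$ ($F = -5 + \sqrt{-3 - 7} = -5 + \sqrt{-10} = -5 + i \sqrt{10} \approx -5.0 + 3.1623 i$)
$-393 + \left(C{\left(-12,F \right)} - u{\left(2,m{\left(5 \right)} \right)}\right) = -393 - 14 = -407$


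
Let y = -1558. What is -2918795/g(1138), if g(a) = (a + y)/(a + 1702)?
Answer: 414468890/21 ≈ 1.9737e+7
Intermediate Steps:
g(a) = (-1558 + a)/(1702 + a) (g(a) = (a - 1558)/(a + 1702) = (-1558 + a)/(1702 + a))
-2918795/g(1138) = -2918795*(1702 + 1138)/(-1558 + 1138) = -2918795/(-420/2840) = -2918795/((1/2840)*(-420)) = -2918795/(-21/142) = -2918795*(-142/21) = 414468890/21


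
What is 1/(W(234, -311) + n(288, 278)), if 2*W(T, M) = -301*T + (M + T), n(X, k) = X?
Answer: -2/69935 ≈ -2.8598e-5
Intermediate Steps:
W(T, M) = M/2 - 150*T (W(T, M) = (-301*T + (M + T))/2 = (M - 300*T)/2 = M/2 - 150*T)
1/(W(234, -311) + n(288, 278)) = 1/(((1/2)*(-311) - 150*234) + 288) = 1/((-311/2 - 35100) + 288) = 1/(-70511/2 + 288) = 1/(-69935/2) = -2/69935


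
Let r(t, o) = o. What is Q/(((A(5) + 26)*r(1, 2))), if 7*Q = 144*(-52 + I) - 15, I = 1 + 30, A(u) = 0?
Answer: -3039/364 ≈ -8.3489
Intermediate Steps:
I = 31
Q = -3039/7 (Q = (144*(-52 + 31) - 15)/7 = (144*(-21) - 15)/7 = (-3024 - 15)/7 = (⅐)*(-3039) = -3039/7 ≈ -434.14)
Q/(((A(5) + 26)*r(1, 2))) = -3039*1/(2*(0 + 26))/7 = -3039/(7*(26*2)) = -3039/7/52 = -3039/7*1/52 = -3039/364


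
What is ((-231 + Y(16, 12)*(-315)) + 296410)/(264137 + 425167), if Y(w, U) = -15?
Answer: 37613/86163 ≈ 0.43653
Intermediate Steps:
((-231 + Y(16, 12)*(-315)) + 296410)/(264137 + 425167) = ((-231 - 15*(-315)) + 296410)/(264137 + 425167) = ((-231 + 4725) + 296410)/689304 = (4494 + 296410)*(1/689304) = 300904*(1/689304) = 37613/86163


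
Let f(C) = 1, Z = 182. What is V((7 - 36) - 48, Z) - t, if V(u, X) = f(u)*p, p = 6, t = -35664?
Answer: 35670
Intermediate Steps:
V(u, X) = 6 (V(u, X) = 1*6 = 6)
V((7 - 36) - 48, Z) - t = 6 - 1*(-35664) = 6 + 35664 = 35670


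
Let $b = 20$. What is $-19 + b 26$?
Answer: $501$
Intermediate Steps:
$-19 + b 26 = -19 + 20 \cdot 26 = -19 + 520 = 501$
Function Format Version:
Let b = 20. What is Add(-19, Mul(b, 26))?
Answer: 501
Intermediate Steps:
Add(-19, Mul(b, 26)) = Add(-19, Mul(20, 26)) = Add(-19, 520) = 501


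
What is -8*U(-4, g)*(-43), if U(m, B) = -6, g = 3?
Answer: -2064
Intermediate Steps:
-8*U(-4, g)*(-43) = -8*(-6)*(-43) = 48*(-43) = -2064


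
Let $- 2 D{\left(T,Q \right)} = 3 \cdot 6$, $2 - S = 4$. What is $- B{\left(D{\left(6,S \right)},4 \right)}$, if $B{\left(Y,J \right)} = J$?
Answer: $-4$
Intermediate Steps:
$S = -2$ ($S = 2 - 4 = -2$)
$D{\left(T,Q \right)} = -9$ ($D{\left(T,Q \right)} = - \frac{3 \cdot 6}{2} = \left(- \frac{1}{2}\right) 18 = -9$)
$- B{\left(D{\left(6,S \right)},4 \right)} = \left(-1\right) 4 = -4$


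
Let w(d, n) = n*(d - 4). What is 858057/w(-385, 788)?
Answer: -858057/306532 ≈ -2.7992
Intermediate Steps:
w(d, n) = n*(-4 + d)
858057/w(-385, 788) = 858057/((788*(-4 - 385))) = 858057/((788*(-389))) = 858057/(-306532) = 858057*(-1/306532) = -858057/306532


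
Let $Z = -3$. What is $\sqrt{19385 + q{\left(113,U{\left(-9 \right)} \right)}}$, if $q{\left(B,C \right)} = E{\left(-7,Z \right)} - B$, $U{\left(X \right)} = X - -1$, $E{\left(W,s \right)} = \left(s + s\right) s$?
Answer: $\sqrt{19290} \approx 138.89$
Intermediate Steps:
$E{\left(W,s \right)} = 2 s^{2}$ ($E{\left(W,s \right)} = 2 s s = 2 s^{2}$)
$U{\left(X \right)} = 1 + X$ ($U{\left(X \right)} = X + 1 = 1 + X$)
$q{\left(B,C \right)} = 18 - B$ ($q{\left(B,C \right)} = 2 \left(-3\right)^{2} - B = 2 \cdot 9 - B = 18 - B$)
$\sqrt{19385 + q{\left(113,U{\left(-9 \right)} \right)}} = \sqrt{19385 + \left(18 - 113\right)} = \sqrt{19385 - 95} = \sqrt{19290}$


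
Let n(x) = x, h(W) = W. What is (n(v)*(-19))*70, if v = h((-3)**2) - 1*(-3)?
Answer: -15960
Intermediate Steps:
v = 12 (v = (-3)**2 - 1*(-3) = 9 + 3 = 12)
(n(v)*(-19))*70 = (12*(-19))*70 = -228*70 = -15960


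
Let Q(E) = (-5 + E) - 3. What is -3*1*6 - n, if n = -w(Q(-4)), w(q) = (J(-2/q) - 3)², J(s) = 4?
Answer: -17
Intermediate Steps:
Q(E) = -8 + E
w(q) = 1 (w(q) = (4 - 3)² = 1² = 1)
n = -1 (n = -1*1 = -1)
-3*1*6 - n = -3*1*6 - 1*(-1) = -3*6 + 1 = -18 + 1 = -17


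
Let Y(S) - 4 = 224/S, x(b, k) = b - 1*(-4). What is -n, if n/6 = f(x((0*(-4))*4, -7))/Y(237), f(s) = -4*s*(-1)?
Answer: -5688/293 ≈ -19.413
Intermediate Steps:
x(b, k) = 4 + b (x(b, k) = b + 4 = 4 + b)
Y(S) = 4 + 224/S
f(s) = 4*s
n = 5688/293 (n = 6*((4*(4 + (0*(-4))*4))/(4 + 224/237)) = 6*((4*(4 + 0*4))/(4 + 224*(1/237))) = 6*((4*(4 + 0))/(4 + 224/237)) = 6*((4*4)/(1172/237)) = 6*(16*(237/1172)) = 6*(948/293) = 5688/293 ≈ 19.413)
-n = -1*5688/293 = -5688/293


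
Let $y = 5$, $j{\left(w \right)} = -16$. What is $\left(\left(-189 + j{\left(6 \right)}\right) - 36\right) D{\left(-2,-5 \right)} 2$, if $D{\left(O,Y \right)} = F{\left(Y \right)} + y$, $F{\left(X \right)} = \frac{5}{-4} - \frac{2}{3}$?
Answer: $- \frac{8917}{6} \approx -1486.2$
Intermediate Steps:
$F{\left(X \right)} = - \frac{23}{12}$ ($F{\left(X \right)} = 5 \left(- \frac{1}{4}\right) - \frac{2}{3} = - \frac{5}{4} - \frac{2}{3} = - \frac{23}{12}$)
$D{\left(O,Y \right)} = \frac{37}{12}$ ($D{\left(O,Y \right)} = - \frac{23}{12} + 5 = \frac{37}{12}$)
$\left(\left(-189 + j{\left(6 \right)}\right) - 36\right) D{\left(-2,-5 \right)} 2 = \left(\left(-189 - 16\right) - 36\right) \frac{37}{12} \cdot 2 = \left(-205 - 36\right) \frac{37}{6} = \left(-241\right) \frac{37}{6} = - \frac{8917}{6}$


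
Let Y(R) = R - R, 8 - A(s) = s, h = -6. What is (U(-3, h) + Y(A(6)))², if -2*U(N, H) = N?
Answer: 9/4 ≈ 2.2500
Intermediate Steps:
U(N, H) = -N/2
A(s) = 8 - s
Y(R) = 0
(U(-3, h) + Y(A(6)))² = (-½*(-3) + 0)² = (3/2 + 0)² = (3/2)² = 9/4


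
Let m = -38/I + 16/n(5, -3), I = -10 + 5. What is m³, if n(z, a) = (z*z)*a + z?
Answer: 17173512/42875 ≈ 400.55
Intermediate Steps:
n(z, a) = z + a*z² (n(z, a) = z²*a + z = a*z² + z = z + a*z²)
I = -5
m = 258/35 (m = -38/(-5) + 16/((5*(1 - 3*5))) = -38*(-⅕) + 16/((5*(1 - 15))) = 38/5 + 16/((5*(-14))) = 38/5 + 16/(-70) = 38/5 + 16*(-1/70) = 38/5 - 8/35 = 258/35 ≈ 7.3714)
m³ = (258/35)³ = 17173512/42875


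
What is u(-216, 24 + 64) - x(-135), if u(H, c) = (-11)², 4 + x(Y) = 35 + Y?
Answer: 225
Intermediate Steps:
x(Y) = 31 + Y (x(Y) = -4 + (35 + Y) = 31 + Y)
u(H, c) = 121
u(-216, 24 + 64) - x(-135) = 121 - (31 - 135) = 121 - 1*(-104) = 121 + 104 = 225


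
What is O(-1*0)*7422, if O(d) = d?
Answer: 0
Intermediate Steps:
O(-1*0)*7422 = -1*0*7422 = 0*7422 = 0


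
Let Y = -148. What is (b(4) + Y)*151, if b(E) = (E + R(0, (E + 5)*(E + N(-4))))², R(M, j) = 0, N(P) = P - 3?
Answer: -19932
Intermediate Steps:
N(P) = -3 + P
b(E) = E² (b(E) = (E + 0)² = E²)
(b(4) + Y)*151 = (4² - 148)*151 = (16 - 148)*151 = -132*151 = -19932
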